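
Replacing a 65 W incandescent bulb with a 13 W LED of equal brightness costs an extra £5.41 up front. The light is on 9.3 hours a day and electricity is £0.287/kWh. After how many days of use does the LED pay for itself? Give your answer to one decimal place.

Power saved = 65 − 13 = 52 W
Daily energy saved = 52 W × 9.3 h = 483.6 Wh = 0.4836 kWh
Daily savings = 0.4836 × £0.287 = £0.1388
Payback = £5.41 / £0.1388 per day = 38.98 days

39.0 days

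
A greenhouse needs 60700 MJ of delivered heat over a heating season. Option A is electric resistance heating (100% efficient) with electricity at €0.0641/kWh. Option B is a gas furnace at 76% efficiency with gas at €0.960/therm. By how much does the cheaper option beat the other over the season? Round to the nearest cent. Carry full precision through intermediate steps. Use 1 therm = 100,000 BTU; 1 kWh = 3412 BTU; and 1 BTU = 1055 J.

€354.13

Heat load = 60700 MJ = 60,700,000,000 J / 1055 = 57,535,545 BTU
Gas: input = 57,535,545 / 0.76 = 75,704,665 BTU = 757 therm → 757 × €0.960 = €726.76
Electric: 57,535,545 BTU / 3412 = 16,860 kWh → × €0.0641 = €1,080.90
Difference = |€726.76 − €1,080.90| = €354.13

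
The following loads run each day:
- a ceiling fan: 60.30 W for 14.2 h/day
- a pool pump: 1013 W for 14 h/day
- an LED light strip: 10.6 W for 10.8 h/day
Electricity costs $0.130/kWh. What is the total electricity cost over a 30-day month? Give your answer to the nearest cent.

$59.10

ceiling fan: 60.30 W × 14.2 h × 30 d = 25,688 Wh = 25.69 kWh
pool pump: 1013 W × 14 h × 30 d = 425,460 Wh = 425.5 kWh
LED light strip: 10.6 W × 10.8 h × 30 d = 3,434 Wh = 3.434 kWh
Total energy = 25.69 + 425.5 + 3.434 = 454.6 kWh
Cost = 454.6 kWh × $0.130 = $59.10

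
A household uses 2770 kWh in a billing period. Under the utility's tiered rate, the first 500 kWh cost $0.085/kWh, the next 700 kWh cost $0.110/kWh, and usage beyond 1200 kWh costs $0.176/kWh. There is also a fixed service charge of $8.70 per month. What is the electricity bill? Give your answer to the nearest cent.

$404.52

First 500 kWh × $0.085 = $42.50
Next 700 kWh × $0.110 = $77.00
Remaining 1570 kWh × $0.176 = $276.32
Energy charge = $395.82; + service $8.70 = $404.52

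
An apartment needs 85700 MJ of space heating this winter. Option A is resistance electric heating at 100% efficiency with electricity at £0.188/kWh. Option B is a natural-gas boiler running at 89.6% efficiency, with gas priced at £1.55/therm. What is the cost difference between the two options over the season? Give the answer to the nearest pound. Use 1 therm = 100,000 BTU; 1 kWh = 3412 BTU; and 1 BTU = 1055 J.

Heat load = 85700 MJ = 85,700,000,000 J / 1055 = 81,232,227 BTU
Gas: input = 81,232,227 / 0.896 = 90,660,968 BTU = 906.6 therm → 906.6 × £1.55 = £1,405.25
Electric: 81,232,227 BTU / 3412 = 23,810 kWh → × £0.188 = £4,475.87
Difference = |£1,405.25 − £4,475.87| = £3,070.62 ≈ £3071

£3071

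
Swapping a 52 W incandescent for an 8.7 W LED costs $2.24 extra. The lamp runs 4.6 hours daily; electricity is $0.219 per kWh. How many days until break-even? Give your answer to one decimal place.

Power saved = 52 − 8.7 = 43.3 W
Daily energy saved = 43.3 W × 4.6 h = 199.2 Wh = 0.19918 kWh
Daily savings = 0.19918 × $0.219 = $0.0436
Payback = $2.24 / $0.0436 per day = 51.35 days

51.4 days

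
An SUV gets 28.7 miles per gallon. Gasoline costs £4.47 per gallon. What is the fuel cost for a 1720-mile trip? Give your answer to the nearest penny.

£267.89

Fuel = 1720 mi / 28.7 mpg = 59.93 gal
Cost = 59.93 gal × £4.47/gal = £267.89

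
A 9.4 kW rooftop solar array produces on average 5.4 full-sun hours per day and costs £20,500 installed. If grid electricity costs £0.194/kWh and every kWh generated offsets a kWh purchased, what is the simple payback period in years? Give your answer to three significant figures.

Daily generation = 9.4 kW × 5.4 h = 50.76 kWh
Annual generation = 50.76 × 365 = 18527 kWh
Annual savings = 18527 × £0.194 = £3,594.32
Payback = £20,500 / £3,594.32 = 5.7 years

5.70 years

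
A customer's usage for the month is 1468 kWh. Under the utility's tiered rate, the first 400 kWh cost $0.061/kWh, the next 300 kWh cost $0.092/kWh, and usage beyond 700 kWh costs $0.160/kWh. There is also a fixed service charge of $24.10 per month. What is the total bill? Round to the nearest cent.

$198.98

First 400 kWh × $0.061 = $24.40
Next 300 kWh × $0.092 = $27.60
Remaining 768 kWh × $0.160 = $122.88
Energy charge = $174.88; + service $24.10 = $198.98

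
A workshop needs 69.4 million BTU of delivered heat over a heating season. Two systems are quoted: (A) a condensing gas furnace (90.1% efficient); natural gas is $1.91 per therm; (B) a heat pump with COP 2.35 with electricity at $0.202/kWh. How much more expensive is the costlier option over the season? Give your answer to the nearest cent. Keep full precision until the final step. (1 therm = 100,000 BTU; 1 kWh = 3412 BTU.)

Heat load = 69.4 × 10⁶ BTU = 69,400,000 BTU
Gas: input = 69,400,000 / 0.901 = 77,025,527 BTU = 770.3 therm → 770.3 × $1.91 = $1,471.19
Heat pump: 69,400,000 BTU / 3412 = 20,340 kWh heat; / 2.35 = 8,655 kWh in → × $0.202 = $1,748.37
Difference = |$1,471.19 − $1,748.37| = $277.18

$277.18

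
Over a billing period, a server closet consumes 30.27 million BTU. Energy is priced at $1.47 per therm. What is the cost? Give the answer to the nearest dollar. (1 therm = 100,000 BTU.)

30.27 million BTU × (10 therm/million BTU) = 302.7 therm
Cost = 302.7 therm × $1.47/therm = $444.97 ≈ $445

$445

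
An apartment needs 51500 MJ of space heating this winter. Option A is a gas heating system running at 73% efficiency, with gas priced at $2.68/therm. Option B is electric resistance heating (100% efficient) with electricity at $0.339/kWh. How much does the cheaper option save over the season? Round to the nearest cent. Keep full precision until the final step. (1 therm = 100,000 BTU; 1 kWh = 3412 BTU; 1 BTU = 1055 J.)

$3057.92

Heat load = 51500 MJ = 51,500,000,000 J / 1055 = 48,815,166 BTU
Gas: input = 48,815,166 / 0.73 = 66,870,090 BTU = 668.7 therm → 668.7 × $2.68 = $1,792.12
Electric: 48,815,166 BTU / 3412 = 14,310 kWh → × $0.339 = $4,850.04
Difference = |$1,792.12 − $4,850.04| = $3,057.92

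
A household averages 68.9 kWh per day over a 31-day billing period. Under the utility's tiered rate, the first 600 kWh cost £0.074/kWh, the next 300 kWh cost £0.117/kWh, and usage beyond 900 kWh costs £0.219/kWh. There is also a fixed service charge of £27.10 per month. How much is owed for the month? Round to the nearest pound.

£377

Usage = 68.9 kWh/day × 31 days = 2135.9 kWh
First 600 kWh × £0.074 = £44.40
Next 300 kWh × £0.117 = £35.10
Remaining 1235.9 kWh × £0.219 = £270.66
Energy charge = £350.16; + service £27.10 = £377.26 ≈ £377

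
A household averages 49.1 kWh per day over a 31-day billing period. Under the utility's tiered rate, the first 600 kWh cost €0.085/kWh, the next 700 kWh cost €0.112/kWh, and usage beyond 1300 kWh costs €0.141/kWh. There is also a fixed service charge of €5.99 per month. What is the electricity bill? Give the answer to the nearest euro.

Usage = 49.1 kWh/day × 31 days = 1522.1 kWh
First 600 kWh × €0.085 = €51.00
Next 700 kWh × €0.112 = €78.40
Remaining 222.1 kWh × €0.141 = €31.32
Energy charge = €160.72; + service €5.99 = €166.71 ≈ €167

€167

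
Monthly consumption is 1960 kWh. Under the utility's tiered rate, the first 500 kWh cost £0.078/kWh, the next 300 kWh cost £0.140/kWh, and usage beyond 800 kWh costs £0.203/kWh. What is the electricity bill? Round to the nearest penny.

£316.48

First 500 kWh × £0.078 = £39.00
Next 300 kWh × £0.140 = £42.00
Remaining 1160 kWh × £0.203 = £235.48
Total = £316.48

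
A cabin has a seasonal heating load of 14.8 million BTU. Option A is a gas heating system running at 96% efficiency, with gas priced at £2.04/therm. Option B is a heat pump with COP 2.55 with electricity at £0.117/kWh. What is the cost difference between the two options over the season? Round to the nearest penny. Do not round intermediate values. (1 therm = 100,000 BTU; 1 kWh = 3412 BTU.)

£115.48

Heat load = 14.8 × 10⁶ BTU = 14,800,000 BTU
Gas: input = 14,800,000 / 0.96 = 15,416,667 BTU = 154.2 therm → 154.2 × £2.04 = £314.50
Heat pump: 14,800,000 BTU / 3412 = 4,338 kWh heat; / 2.55 = 1,701 kWh in → × £0.117 = £199.02
Difference = |£314.50 − £199.02| = £115.48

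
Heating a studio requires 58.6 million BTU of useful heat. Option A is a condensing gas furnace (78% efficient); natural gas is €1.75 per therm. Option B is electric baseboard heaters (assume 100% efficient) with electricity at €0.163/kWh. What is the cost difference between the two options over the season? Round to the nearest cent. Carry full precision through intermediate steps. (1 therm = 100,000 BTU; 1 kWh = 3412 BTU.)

Heat load = 58.6 × 10⁶ BTU = 58,600,000 BTU
Gas: input = 58,600,000 / 0.78 = 75,128,205 BTU = 751.3 therm → 751.3 × €1.75 = €1,314.74
Electric: 58,600,000 BTU / 3412 = 17,170 kWh → × €0.163 = €2,799.47
Difference = |€1,314.74 − €2,799.47| = €1,484.73

€1484.73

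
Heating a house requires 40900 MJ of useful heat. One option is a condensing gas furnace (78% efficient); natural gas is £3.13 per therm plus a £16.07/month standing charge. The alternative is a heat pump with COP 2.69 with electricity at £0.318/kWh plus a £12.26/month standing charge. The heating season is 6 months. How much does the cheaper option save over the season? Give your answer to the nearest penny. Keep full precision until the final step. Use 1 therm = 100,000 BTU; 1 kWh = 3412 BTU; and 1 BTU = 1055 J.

Heat load = 40900 MJ = 40,900,000,000 J / 1055 = 38,767,773 BTU
Gas: input = 38,767,773 / 0.78 = 49,702,272 BTU = 497 therm → 497 × £3.13 = £1,555.68; + 6 × £16.07 standing = £1,652.10
Heat pump: 38,767,773 BTU / 3412 = 11,360 kWh heat; / 2.69 = 4,224 kWh in → × £0.318 = £1,343.19; + 6 × £12.26 standing = £1,416.75
Difference = |£1,652.10 − £1,416.75| = £235.35

£235.35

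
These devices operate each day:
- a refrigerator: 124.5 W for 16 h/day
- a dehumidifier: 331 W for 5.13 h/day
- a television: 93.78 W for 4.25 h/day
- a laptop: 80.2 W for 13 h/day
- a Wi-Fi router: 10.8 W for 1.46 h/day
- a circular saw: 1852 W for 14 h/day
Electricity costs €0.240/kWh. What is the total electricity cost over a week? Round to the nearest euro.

€52

refrigerator: 124.5 W × 16 h × 7 d = 13,944 Wh = 13.94 kWh
dehumidifier: 331 W × 5.13 h × 7 d = 11,886 Wh = 11.89 kWh
television: 93.78 W × 4.25 h × 7 d = 2,790 Wh = 2.79 kWh
laptop: 80.2 W × 13 h × 7 d = 7,298 Wh = 7.298 kWh
Wi-Fi router: 10.8 W × 1.46 h × 7 d = 110 Wh = 0.1104 kWh
circular saw: 1852 W × 14 h × 7 d = 181,496 Wh = 181.5 kWh
Total energy = 13.94 + 11.89 + 2.79 + 7.298 + 0.1104 + 181.5 = 217.5 kWh
Cost = 217.5 kWh × €0.240 = €52.21 ≈ €52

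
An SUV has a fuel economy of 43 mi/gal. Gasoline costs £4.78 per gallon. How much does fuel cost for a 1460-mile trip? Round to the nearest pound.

£162

Fuel = 1460 mi / 43 mpg = 33.95 gal
Cost = 33.95 gal × £4.78/gal = £162.30 ≈ £162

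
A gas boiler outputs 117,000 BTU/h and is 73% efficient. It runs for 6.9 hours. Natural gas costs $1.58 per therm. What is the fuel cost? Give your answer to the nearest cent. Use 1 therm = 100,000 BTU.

$17.47

Heat delivered = 117,000 BTU/h × 6.9 h = 807,300 BTU
Gas input = 807,300 / 0.73 = 1,105,890 BTU
= 1,105,890 / 100,000 = 11.06 therm
Cost = 11.06 × $1.58/therm = $17.47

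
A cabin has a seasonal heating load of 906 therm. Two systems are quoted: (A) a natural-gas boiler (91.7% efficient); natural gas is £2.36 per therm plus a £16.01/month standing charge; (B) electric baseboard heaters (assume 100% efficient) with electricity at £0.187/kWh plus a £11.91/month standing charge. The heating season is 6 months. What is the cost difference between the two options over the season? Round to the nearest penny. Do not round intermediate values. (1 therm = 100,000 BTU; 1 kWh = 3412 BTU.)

£2609.18

Heat load = 906 therm × 100,000 = 90,600,000 BTU
Gas: input = 90,600,000 / 0.917 = 98,800,436 BTU = 988 therm → 988 × £2.36 = £2,331.69; + 6 × £16.01 standing = £2,427.75
Electric: 90,600,000 BTU / 3412 = 26,550 kWh → × £0.187 = £4,965.47; + 6 × £11.91 standing = £5,036.93
Difference = |£2,427.75 − £5,036.93| = £2,609.18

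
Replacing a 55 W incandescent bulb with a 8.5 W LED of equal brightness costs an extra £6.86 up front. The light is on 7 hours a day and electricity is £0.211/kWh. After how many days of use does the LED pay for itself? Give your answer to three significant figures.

99.9 days

Power saved = 55 − 8.5 = 46.5 W
Daily energy saved = 46.5 W × 7 h = 325.5 Wh = 0.3255 kWh
Daily savings = 0.3255 × £0.211 = £0.0687
Payback = £6.86 / £0.0687 per day = 99.88 days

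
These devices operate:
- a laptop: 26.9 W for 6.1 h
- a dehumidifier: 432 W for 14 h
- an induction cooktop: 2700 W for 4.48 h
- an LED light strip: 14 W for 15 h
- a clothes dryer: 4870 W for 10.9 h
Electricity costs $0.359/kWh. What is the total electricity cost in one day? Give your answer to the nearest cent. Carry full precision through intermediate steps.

laptop: 26.9 W × 6.1 h = 164 Wh = 0.1641 kWh
dehumidifier: 432 W × 14 h = 6,048 Wh = 6.048 kWh
induction cooktop: 2700 W × 4.48 h = 12,096 Wh = 12.1 kWh
LED light strip: 14 W × 15 h = 210 Wh = 0.21 kWh
clothes dryer: 4870 W × 10.9 h = 53,083 Wh = 53.08 kWh
Total energy = 0.1641 + 6.048 + 12.1 + 0.21 + 53.08 = 71.6 kWh
Cost = 71.6 kWh × $0.359 = $25.70

$25.70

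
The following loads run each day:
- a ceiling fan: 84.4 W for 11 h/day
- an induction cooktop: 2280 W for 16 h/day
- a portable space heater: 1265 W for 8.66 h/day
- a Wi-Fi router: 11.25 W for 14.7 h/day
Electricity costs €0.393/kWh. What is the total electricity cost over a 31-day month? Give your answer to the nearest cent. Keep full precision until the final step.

€591.22

ceiling fan: 84.4 W × 11 h × 31 d = 28,780 Wh = 28.78 kWh
induction cooktop: 2280 W × 16 h × 31 d = 1,130,880 Wh = 1,131 kWh
portable space heater: 1265 W × 8.66 h × 31 d = 339,602 Wh = 339.6 kWh
Wi-Fi router: 11.25 W × 14.7 h × 31 d = 5,127 Wh = 5.127 kWh
Total energy = 28.78 + 1,131 + 339.6 + 5.127 = 1,504 kWh
Cost = 1,504 kWh × €0.393 = €591.22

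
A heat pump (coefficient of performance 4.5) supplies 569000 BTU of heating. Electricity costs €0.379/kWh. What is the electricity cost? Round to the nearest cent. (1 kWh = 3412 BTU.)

€14.05

Heat delivered = 569,000 BTU / 3412 = 166.8 kWh
Electrical input = 166.8 kWh / 4.5 = 37.06 kWh
Cost = 37.06 × €0.379/kWh = €14.05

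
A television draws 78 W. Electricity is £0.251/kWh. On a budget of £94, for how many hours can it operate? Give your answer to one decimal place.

Energy budget = £94 / £0.251 per kWh = 374.5 kWh = 374,502 Wh
Runtime = 374,502 Wh / 78 W = 4,801 h

4801.3 h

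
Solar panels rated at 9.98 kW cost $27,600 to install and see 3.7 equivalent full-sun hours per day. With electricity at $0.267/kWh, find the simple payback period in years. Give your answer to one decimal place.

7.7 years

Daily generation = 9.98 kW × 3.7 h = 36.93 kWh
Annual generation = 36.93 × 365 = 13478 kWh
Annual savings = 13478 × $0.267 = $3,598.62
Payback = $27,600 / $3,598.62 = 7.67 years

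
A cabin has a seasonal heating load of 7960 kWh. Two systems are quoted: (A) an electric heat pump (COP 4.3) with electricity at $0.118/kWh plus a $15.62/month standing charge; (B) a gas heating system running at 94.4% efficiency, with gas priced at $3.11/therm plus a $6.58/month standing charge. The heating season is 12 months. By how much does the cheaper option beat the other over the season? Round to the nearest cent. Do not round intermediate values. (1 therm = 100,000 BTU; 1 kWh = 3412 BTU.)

$567.85

Heat load = 7960 kWh × 3412 = 27,159,520 BTU
Gas: input = 27,159,520 / 0.944 = 28,770,678 BTU = 287.7 therm → 287.7 × $3.11 = $894.77; + 12 × $6.58 standing = $973.73
Heat pump: 27,159,520 BTU / 3412 = 7,960 kWh heat; / 4.3 = 1,851 kWh in → × $0.118 = $218.44; + 12 × $15.62 standing = $405.88
Difference = |$973.73 − $405.88| = $567.85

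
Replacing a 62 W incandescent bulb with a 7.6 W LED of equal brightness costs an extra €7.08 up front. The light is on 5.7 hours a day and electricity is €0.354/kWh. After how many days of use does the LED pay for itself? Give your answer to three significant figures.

64.5 days

Power saved = 62 − 7.6 = 54.4 W
Daily energy saved = 54.4 W × 5.7 h = 310.1 Wh = 0.31008 kWh
Daily savings = 0.31008 × €0.354 = €0.1098
Payback = €7.08 / €0.1098 per day = 64.5 days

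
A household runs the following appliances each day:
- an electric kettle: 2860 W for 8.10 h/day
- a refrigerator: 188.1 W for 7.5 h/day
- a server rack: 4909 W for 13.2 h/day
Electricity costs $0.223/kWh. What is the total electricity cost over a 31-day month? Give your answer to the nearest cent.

electric kettle: 2860 W × 8.10 h × 31 d = 718,146 Wh = 718.1 kWh
refrigerator: 188.1 W × 7.5 h × 31 d = 43,733 Wh = 43.73 kWh
server rack: 4909 W × 13.2 h × 31 d = 2,008,763 Wh = 2,009 kWh
Total energy = 718.1 + 43.73 + 2,009 = 2,771 kWh
Cost = 2,771 kWh × $0.223 = $617.85

$617.85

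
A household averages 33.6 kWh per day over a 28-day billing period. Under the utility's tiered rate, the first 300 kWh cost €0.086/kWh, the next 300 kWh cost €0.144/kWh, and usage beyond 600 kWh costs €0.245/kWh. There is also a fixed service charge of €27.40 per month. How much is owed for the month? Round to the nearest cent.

€179.90

Usage = 33.6 kWh/day × 28 days = 940.8 kWh
First 300 kWh × €0.086 = €25.80
Next 300 kWh × €0.144 = €43.20
Remaining 340.8 kWh × €0.245 = €83.50
Energy charge = €152.50; + service €27.40 = €179.90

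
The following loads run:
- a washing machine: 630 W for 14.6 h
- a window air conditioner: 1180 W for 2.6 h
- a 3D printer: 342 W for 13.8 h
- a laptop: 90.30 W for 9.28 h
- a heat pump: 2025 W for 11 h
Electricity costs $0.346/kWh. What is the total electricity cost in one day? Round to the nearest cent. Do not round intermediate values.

$13.87

washing machine: 630 W × 14.6 h = 9,198 Wh = 9.198 kWh
window air conditioner: 1180 W × 2.6 h = 3,068 Wh = 3.068 kWh
3D printer: 342 W × 13.8 h = 4,720 Wh = 4.72 kWh
laptop: 90.30 W × 9.28 h = 838 Wh = 0.838 kWh
heat pump: 2025 W × 11 h = 22,275 Wh = 22.27 kWh
Total energy = 9.198 + 3.068 + 4.72 + 0.838 + 22.27 = 40.1 kWh
Cost = 40.1 kWh × $0.346 = $13.87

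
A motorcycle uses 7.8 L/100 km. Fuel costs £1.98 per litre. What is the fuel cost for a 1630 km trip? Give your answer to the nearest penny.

Fuel = 7.8 L/100 km × 1630 km / 100 = 127.1 L
Cost = 127.1 L × £1.98/L = £251.74

£251.74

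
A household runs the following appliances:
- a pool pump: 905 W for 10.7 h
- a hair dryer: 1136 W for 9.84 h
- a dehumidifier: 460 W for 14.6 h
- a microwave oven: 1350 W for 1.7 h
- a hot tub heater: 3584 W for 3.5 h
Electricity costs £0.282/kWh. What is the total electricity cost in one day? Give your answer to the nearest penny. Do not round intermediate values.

pool pump: 905 W × 10.7 h = 9,684 Wh = 9.684 kWh
hair dryer: 1136 W × 9.84 h = 11,178 Wh = 11.18 kWh
dehumidifier: 460 W × 14.6 h = 6,716 Wh = 6.716 kWh
microwave oven: 1350 W × 1.7 h = 2,295 Wh = 2.295 kWh
hot tub heater: 3584 W × 3.5 h = 12,544 Wh = 12.54 kWh
Total energy = 9.684 + 11.18 + 6.716 + 2.295 + 12.54 = 42.42 kWh
Cost = 42.42 kWh × £0.282 = £11.96

£11.96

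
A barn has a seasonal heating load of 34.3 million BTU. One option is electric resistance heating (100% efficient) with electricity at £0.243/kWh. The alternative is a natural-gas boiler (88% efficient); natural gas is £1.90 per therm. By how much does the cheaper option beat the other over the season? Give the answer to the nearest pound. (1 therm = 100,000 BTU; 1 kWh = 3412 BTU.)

£1702

Heat load = 34.3 × 10⁶ BTU = 34,300,000 BTU
Gas: input = 34,300,000 / 0.88 = 38,977,273 BTU = 389.8 therm → 389.8 × £1.90 = £740.57
Electric: 34,300,000 BTU / 3412 = 10,050 kWh → × £0.243 = £2,442.82
Difference = |£740.57 − £2,442.82| = £1,702.25 ≈ £1702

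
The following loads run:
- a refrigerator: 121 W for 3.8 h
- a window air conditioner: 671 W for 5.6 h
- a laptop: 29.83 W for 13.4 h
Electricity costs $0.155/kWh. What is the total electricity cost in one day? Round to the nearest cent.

refrigerator: 121 W × 3.8 h = 460 Wh = 0.4598 kWh
window air conditioner: 671 W × 5.6 h = 3,758 Wh = 3.758 kWh
laptop: 29.83 W × 13.4 h = 400 Wh = 0.3997 kWh
Total energy = 0.4598 + 3.758 + 0.3997 = 4.617 kWh
Cost = 4.617 kWh × $0.155 = $0.72

$0.72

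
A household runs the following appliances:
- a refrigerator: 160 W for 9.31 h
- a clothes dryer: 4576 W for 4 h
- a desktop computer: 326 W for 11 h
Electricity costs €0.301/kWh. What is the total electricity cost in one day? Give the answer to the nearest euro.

refrigerator: 160 W × 9.31 h = 1,490 Wh = 1.49 kWh
clothes dryer: 4576 W × 4 h = 18,304 Wh = 18.3 kWh
desktop computer: 326 W × 11 h = 3,586 Wh = 3.586 kWh
Total energy = 1.49 + 18.3 + 3.586 = 23.38 kWh
Cost = 23.38 kWh × €0.301 = €7.04 ≈ €7

€7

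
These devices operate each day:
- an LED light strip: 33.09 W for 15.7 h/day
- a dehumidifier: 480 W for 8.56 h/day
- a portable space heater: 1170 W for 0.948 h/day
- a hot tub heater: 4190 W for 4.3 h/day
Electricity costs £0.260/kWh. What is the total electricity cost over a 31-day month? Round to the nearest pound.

£191

LED light strip: 33.09 W × 15.7 h × 31 d = 16,105 Wh = 16.1 kWh
dehumidifier: 480 W × 8.56 h × 31 d = 127,373 Wh = 127.4 kWh
portable space heater: 1170 W × 0.948 h × 31 d = 34,384 Wh = 34.38 kWh
hot tub heater: 4190 W × 4.3 h × 31 d = 558,527 Wh = 558.5 kWh
Total energy = 16.1 + 127.4 + 34.38 + 558.5 = 736.4 kWh
Cost = 736.4 kWh × £0.260 = £191.46 ≈ £191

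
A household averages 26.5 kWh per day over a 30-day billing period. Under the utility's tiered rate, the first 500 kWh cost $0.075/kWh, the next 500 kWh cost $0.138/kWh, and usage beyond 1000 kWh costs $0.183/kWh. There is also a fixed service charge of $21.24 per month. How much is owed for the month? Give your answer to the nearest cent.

Usage = 26.5 kWh/day × 30 days = 795 kWh
First 500 kWh × $0.075 = $37.50
Next 295 kWh × $0.138 = $40.71
Remaining tier: 0 kWh (not reached)
Energy charge = $78.21; + service $21.24 = $99.45

$99.45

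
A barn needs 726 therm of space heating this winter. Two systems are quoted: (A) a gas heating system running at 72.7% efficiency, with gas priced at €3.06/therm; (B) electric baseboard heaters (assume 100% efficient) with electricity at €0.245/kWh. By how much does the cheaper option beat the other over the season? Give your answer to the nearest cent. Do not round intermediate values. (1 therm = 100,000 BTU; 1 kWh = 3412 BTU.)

€2157.28

Heat load = 726 therm × 100,000 = 72,600,000 BTU
Gas: input = 72,600,000 / 0.727 = 99,862,448 BTU = 998.6 therm → 998.6 × €3.06 = €3,055.79
Electric: 72,600,000 BTU / 3412 = 21,280 kWh → × €0.245 = €5,213.07
Difference = |€3,055.79 − €5,213.07| = €2,157.28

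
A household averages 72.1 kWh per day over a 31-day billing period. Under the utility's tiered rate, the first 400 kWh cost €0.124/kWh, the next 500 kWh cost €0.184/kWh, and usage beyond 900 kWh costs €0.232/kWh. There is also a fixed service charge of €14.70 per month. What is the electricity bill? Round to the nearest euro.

€466

Usage = 72.1 kWh/day × 31 days = 2235.1 kWh
First 400 kWh × €0.124 = €49.60
Next 500 kWh × €0.184 = €92.00
Remaining 1335.1 kWh × €0.232 = €309.74
Energy charge = €451.34; + service €14.70 = €466.04 ≈ €466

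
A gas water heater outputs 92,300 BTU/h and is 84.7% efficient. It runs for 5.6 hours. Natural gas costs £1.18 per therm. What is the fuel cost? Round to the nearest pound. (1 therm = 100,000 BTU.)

£7

Heat delivered = 92,300 BTU/h × 5.6 h = 516,880 BTU
Gas input = 516,880 / 0.847 = 610,248 BTU
= 610,248 / 100,000 = 6.102 therm
Cost = 6.102 × £1.18/therm = £7.20 ≈ £7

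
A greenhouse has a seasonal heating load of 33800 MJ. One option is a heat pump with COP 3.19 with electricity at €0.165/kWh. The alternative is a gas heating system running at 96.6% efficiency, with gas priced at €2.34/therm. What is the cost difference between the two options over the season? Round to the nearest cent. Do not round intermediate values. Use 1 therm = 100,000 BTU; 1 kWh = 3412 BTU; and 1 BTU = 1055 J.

Heat load = 33800 MJ = 33,800,000,000 J / 1055 = 32,037,915 BTU
Gas: input = 32,037,915 / 0.966 = 33,165,543 BTU = 331.7 therm → 331.7 × €2.34 = €776.07
Heat pump: 32,037,915 BTU / 3412 = 9,390 kWh heat; / 3.19 = 2,944 kWh in → × €0.165 = €485.68
Difference = |€776.07 − €485.68| = €290.40

€290.40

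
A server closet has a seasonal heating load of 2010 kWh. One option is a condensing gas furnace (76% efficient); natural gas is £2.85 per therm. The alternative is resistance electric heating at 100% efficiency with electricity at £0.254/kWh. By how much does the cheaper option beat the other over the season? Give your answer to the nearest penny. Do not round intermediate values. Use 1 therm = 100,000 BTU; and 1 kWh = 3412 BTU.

Heat load = 2010 kWh × 3412 = 6,858,120 BTU
Gas: input = 6,858,120 / 0.76 = 9,023,842 BTU = 90.24 therm → 90.24 × £2.85 = £257.18
Electric: 6,858,120 BTU / 3412 = 2,010 kWh → × £0.254 = £510.54
Difference = |£257.18 − £510.54| = £253.36

£253.36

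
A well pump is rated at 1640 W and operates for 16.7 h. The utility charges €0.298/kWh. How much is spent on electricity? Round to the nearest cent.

€8.16

Energy = 1640 W × 16.7 h = 27,388 Wh = 27.39 kWh
Cost = 27.39 kWh × €0.298/kWh = €8.16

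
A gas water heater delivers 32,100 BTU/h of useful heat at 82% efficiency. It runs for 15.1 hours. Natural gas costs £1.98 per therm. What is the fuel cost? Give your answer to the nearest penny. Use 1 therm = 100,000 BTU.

Heat delivered = 32,100 BTU/h × 15.1 h = 484,710 BTU
Gas input = 484,710 / 0.82 = 591,110 BTU
= 591,110 / 100,000 = 5.911 therm
Cost = 5.911 × £1.98/therm = £11.70

£11.70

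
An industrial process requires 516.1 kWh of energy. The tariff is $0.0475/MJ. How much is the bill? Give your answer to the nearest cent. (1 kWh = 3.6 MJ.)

$88.25

516.1 kWh × (3.6 MJ/kWh) = 1,858 MJ
Cost = 1,858 MJ × $0.0475/MJ = $88.25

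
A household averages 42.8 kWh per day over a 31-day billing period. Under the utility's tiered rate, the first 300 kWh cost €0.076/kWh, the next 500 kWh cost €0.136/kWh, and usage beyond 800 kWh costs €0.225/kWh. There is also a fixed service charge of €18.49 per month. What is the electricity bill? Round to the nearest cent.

Usage = 42.8 kWh/day × 31 days = 1326.8 kWh
First 300 kWh × €0.076 = €22.80
Next 500 kWh × €0.136 = €68.00
Remaining 526.8 kWh × €0.225 = €118.53
Energy charge = €209.33; + service €18.49 = €227.82

€227.82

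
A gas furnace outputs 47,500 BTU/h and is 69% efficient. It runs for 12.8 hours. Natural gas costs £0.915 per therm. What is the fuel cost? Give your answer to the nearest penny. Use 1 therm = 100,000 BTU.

Heat delivered = 47,500 BTU/h × 12.8 h = 608,000 BTU
Gas input = 608,000 / 0.69 = 881,159 BTU
= 881,159 / 100,000 = 8.812 therm
Cost = 8.812 × £0.915/therm = £8.06

£8.06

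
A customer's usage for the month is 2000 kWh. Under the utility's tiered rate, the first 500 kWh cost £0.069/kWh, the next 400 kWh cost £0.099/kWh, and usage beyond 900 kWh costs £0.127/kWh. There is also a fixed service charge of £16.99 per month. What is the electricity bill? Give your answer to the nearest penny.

First 500 kWh × £0.069 = £34.50
Next 400 kWh × £0.099 = £39.60
Remaining 1100 kWh × £0.127 = £139.70
Energy charge = £213.80; + service £16.99 = £230.79

£230.79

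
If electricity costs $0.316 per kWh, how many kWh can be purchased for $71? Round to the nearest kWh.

$71 / $0.316 per kWh = 224.7 kWh

225 kWh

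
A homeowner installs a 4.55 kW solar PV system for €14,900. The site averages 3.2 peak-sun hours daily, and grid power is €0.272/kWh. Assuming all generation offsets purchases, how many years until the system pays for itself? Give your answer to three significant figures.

10.3 years

Daily generation = 4.55 kW × 3.2 h = 14.56 kWh
Annual generation = 14.56 × 365 = 5314.4 kWh
Annual savings = 5314.4 × €0.272 = €1,445.52
Payback = €14,900 / €1,445.52 = 10.3 years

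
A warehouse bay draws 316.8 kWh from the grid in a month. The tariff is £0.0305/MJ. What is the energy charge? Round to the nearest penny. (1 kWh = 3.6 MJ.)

£34.78

316.8 kWh × (3.6 MJ/kWh) = 1,140 MJ
Cost = 1,140 MJ × £0.0305/MJ = £34.78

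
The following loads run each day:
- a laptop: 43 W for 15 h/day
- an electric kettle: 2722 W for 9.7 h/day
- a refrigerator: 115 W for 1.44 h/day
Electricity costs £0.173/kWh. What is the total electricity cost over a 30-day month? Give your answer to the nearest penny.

laptop: 43 W × 15 h × 30 d = 19,350 Wh = 19.35 kWh
electric kettle: 2722 W × 9.7 h × 30 d = 792,102 Wh = 792.1 kWh
refrigerator: 115 W × 1.44 h × 30 d = 4,968 Wh = 4.968 kWh
Total energy = 19.35 + 792.1 + 4.968 = 816.4 kWh
Cost = 816.4 kWh × £0.173 = £141.24

£141.24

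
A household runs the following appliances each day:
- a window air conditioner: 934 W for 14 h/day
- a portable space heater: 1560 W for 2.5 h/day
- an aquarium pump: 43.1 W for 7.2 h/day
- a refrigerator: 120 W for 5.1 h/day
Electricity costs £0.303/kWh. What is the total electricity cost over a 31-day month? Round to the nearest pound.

window air conditioner: 934 W × 14 h × 31 d = 405,356 Wh = 405.4 kWh
portable space heater: 1560 W × 2.5 h × 31 d = 120,900 Wh = 120.9 kWh
aquarium pump: 43.1 W × 7.2 h × 31 d = 9,620 Wh = 9.62 kWh
refrigerator: 120 W × 5.1 h × 31 d = 18,972 Wh = 18.97 kWh
Total energy = 405.4 + 120.9 + 9.62 + 18.97 = 554.8 kWh
Cost = 554.8 kWh × £0.303 = £168.12 ≈ £168

£168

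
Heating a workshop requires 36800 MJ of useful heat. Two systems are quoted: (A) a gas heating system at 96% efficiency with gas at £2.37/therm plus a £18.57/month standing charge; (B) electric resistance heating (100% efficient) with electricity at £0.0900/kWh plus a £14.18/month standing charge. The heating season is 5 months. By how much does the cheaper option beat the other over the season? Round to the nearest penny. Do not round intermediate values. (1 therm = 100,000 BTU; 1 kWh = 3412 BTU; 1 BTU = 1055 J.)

£37.00

Heat load = 36800 MJ = 36,800,000,000 J / 1055 = 34,881,517 BTU
Gas: input = 34,881,517 / 0.96 = 36,334,913 BTU = 363.3 therm → 363.3 × £2.37 = £861.14; + 5 × £18.57 standing = £953.99
Electric: 34,881,517 BTU / 3412 = 10,220 kWh → × £0.0900 = £920.09; + 5 × £14.18 standing = £990.99
Difference = |£953.99 − £990.99| = £37.00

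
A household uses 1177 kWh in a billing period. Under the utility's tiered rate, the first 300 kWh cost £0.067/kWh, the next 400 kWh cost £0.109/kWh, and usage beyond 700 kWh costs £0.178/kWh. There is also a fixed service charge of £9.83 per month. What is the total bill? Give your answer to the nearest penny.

First 300 kWh × £0.067 = £20.10
Next 400 kWh × £0.109 = £43.60
Remaining 477 kWh × £0.178 = £84.91
Energy charge = £148.61; + service £9.83 = £158.44

£158.44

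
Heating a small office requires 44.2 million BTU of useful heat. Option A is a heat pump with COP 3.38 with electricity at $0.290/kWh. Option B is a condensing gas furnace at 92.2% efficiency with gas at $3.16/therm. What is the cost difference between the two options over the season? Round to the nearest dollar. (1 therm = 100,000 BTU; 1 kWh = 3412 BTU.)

$403

Heat load = 44.2 × 10⁶ BTU = 44,200,000 BTU
Gas: input = 44,200,000 / 0.922 = 47,939,262 BTU = 479.4 therm → 479.4 × $3.16 = $1,514.88
Heat pump: 44,200,000 BTU / 3412 = 12,950 kWh heat; / 3.38 = 3,833 kWh in → × $0.290 = $1,111.46
Difference = |$1,514.88 − $1,111.46| = $403.42 ≈ $403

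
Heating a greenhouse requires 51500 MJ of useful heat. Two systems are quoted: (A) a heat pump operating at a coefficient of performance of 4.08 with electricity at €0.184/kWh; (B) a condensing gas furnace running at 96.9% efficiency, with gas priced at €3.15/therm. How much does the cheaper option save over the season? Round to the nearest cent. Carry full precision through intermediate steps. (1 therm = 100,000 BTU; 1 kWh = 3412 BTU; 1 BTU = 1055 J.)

Heat load = 51500 MJ = 51,500,000,000 J / 1055 = 48,815,166 BTU
Gas: input = 48,815,166 / 0.969 = 50,376,848 BTU = 503.8 therm → 503.8 × €3.15 = €1,586.87
Heat pump: 48,815,166 BTU / 3412 = 14,310 kWh heat; / 4.08 = 3,507 kWh in → × €0.184 = €645.21
Difference = |€1,586.87 − €645.21| = €941.66

€941.66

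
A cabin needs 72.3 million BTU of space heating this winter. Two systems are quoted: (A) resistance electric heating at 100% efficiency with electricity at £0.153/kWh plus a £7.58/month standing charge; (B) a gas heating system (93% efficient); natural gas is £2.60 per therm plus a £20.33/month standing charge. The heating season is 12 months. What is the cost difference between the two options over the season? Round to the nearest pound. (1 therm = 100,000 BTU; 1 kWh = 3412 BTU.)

Heat load = 72.3 × 10⁶ BTU = 72,300,000 BTU
Gas: input = 72,300,000 / 0.93 = 77,741,935 BTU = 777.4 therm → 777.4 × £2.60 = £2,021.29; + 12 × £20.33 standing = £2,265.25
Electric: 72,300,000 BTU / 3412 = 21,190 kWh → × £0.153 = £3,242.06; + 12 × £7.58 standing = £3,333.02
Difference = |£2,265.25 − £3,333.02| = £1,067.77 ≈ £1068

£1068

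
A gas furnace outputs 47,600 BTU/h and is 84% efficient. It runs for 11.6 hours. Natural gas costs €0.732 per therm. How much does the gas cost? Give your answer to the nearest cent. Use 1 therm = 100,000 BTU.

Heat delivered = 47,600 BTU/h × 11.6 h = 552,160 BTU
Gas input = 552,160 / 0.84 = 657,333 BTU
= 657,333 / 100,000 = 6.573 therm
Cost = 6.573 × €0.732/therm = €4.81

€4.81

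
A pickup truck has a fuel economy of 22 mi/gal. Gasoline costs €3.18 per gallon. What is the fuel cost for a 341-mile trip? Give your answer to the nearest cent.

€49.29

Fuel = 341 mi / 22 mpg = 15.5 gal
Cost = 15.5 gal × €3.18/gal = €49.29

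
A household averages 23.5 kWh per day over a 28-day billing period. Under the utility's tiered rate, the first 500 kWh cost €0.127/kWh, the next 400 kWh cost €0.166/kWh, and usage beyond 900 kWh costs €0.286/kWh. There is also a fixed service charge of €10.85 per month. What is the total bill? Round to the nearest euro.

Usage = 23.5 kWh/day × 28 days = 658 kWh
First 500 kWh × €0.127 = €63.50
Next 158 kWh × €0.166 = €26.23
Remaining tier: 0 kWh (not reached)
Energy charge = €89.73; + service €10.85 = €100.58 ≈ €101

€101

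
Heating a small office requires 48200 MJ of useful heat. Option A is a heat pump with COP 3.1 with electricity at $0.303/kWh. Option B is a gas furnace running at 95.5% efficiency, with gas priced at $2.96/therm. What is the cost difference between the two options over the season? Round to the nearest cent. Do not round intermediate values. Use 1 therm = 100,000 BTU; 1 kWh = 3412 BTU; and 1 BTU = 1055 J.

Heat load = 48200 MJ = 48,200,000,000 J / 1055 = 45,687,204 BTU
Gas: input = 45,687,204 / 0.955 = 47,840,004 BTU = 478.4 therm → 478.4 × $2.96 = $1,416.06
Heat pump: 45,687,204 BTU / 3412 = 13,390 kWh heat; / 3.1 = 4,319 kWh in → × $0.303 = $1,308.78
Difference = |$1,416.06 − $1,308.78| = $107.28

$107.28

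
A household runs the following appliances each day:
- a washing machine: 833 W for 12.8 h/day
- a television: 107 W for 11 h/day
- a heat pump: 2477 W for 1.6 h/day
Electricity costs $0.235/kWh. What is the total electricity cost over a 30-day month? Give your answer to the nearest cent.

$111.41

washing machine: 833 W × 12.8 h × 30 d = 319,872 Wh = 319.9 kWh
television: 107 W × 11 h × 30 d = 35,310 Wh = 35.31 kWh
heat pump: 2477 W × 1.6 h × 30 d = 118,896 Wh = 118.9 kWh
Total energy = 319.9 + 35.31 + 118.9 = 474.1 kWh
Cost = 474.1 kWh × $0.235 = $111.41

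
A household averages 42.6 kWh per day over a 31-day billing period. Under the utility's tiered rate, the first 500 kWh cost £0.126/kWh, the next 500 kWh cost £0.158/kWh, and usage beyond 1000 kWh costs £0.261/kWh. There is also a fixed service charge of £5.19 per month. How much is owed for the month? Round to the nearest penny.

£230.87

Usage = 42.6 kWh/day × 31 days = 1320.6 kWh
First 500 kWh × £0.126 = £63.00
Next 500 kWh × £0.158 = £79.00
Remaining 320.6 kWh × £0.261 = £83.68
Energy charge = £225.68; + service £5.19 = £230.87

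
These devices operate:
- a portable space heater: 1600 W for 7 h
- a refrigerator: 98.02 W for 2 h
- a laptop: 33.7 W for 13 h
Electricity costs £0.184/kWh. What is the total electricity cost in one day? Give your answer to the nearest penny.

portable space heater: 1600 W × 7 h = 11,200 Wh = 11.2 kWh
refrigerator: 98.02 W × 2 h = 196 Wh = 0.196 kWh
laptop: 33.7 W × 13 h = 438 Wh = 0.4381 kWh
Total energy = 11.2 + 0.196 + 0.4381 = 11.83 kWh
Cost = 11.83 kWh × £0.184 = £2.18

£2.18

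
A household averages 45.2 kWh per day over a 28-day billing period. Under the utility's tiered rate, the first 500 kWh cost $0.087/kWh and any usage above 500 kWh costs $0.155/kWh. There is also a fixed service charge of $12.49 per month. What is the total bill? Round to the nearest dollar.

$175

Usage = 45.2 kWh/day × 28 days = 1265.6 kWh
First 500 kWh × $0.087 = $43.50
Remaining 765.6 kWh × $0.155 = $118.67
Energy charge = $162.17; + service $12.49 = $174.66 ≈ $175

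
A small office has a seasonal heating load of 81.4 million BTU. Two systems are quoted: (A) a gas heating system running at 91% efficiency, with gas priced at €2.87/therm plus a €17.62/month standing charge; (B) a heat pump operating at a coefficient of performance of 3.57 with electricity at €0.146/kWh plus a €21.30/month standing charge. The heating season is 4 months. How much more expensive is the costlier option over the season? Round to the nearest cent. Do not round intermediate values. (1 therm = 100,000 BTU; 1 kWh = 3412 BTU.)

Heat load = 81.4 × 10⁶ BTU = 81,400,000 BTU
Gas: input = 81,400,000 / 0.91 = 89,450,549 BTU = 894.5 therm → 894.5 × €2.87 = €2,567.23; + 4 × €17.62 standing = €2,637.71
Heat pump: 81,400,000 BTU / 3412 = 23,860 kWh heat; / 3.57 = 6,683 kWh in → × €0.146 = €975.66; + 4 × €21.30 standing = €1,060.86
Difference = |€2,637.71 − €1,060.86| = €1,576.85

€1576.85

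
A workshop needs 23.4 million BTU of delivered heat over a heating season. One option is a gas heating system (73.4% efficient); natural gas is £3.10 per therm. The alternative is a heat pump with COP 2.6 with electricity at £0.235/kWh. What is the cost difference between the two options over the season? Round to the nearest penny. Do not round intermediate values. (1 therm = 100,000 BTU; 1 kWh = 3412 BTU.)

Heat load = 23.4 × 10⁶ BTU = 23,400,000 BTU
Gas: input = 23,400,000 / 0.734 = 31,880,109 BTU = 318.8 therm → 318.8 × £3.10 = £988.28
Heat pump: 23,400,000 BTU / 3412 = 6,858 kWh heat; / 2.6 = 2,638 kWh in → × £0.235 = £619.87
Difference = |£988.28 − £619.87| = £368.41

£368.41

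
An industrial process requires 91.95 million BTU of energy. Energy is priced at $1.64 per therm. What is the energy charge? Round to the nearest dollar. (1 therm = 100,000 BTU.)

$1508

91.95 million BTU × (10 therm/million BTU) = 919.5 therm
Cost = 919.5 therm × $1.64/therm = $1,507.98 ≈ $1508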